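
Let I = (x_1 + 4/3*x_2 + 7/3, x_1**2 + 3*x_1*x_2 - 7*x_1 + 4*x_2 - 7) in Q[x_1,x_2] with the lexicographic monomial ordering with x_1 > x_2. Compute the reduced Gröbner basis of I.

f_1 = x_1 + 4/3*x_2 + 7/3, LT = x_1.
f_2 = x_1**2 + 3*x_1*x_2 - 7*x_1 + 4*x_2 - 7, LT = x_1**2.

S(f_1,f_2): lcm = x_1**2. S = -5/3*x_1*x_2 + 28/3*x_1 - 4*x_2 + 7.
  leading term x_1*x_2: subtract (-5/3*x_2)·f_1 from -5/3*x_1*x_2 + 28/3*x_1 - 4*x_2 + 7 → 28/3*x_1 + 20/9*x_2**2 - 1/9*x_2 + 7
  leading term x_1: subtract (28/3)·f_1 from 28/3*x_1 + 20/9*x_2**2 - 1/9*x_2 + 7 → 20/9*x_2**2 - 113/9*x_2 - 133/9
  leading term x_2**2: no divisor's leading term divides it; move 20/9*x_2**2 to the remainder.
  leading term x_2: no divisor's leading term divides it; move -113/9*x_2 to the remainder.
  leading term 1: no divisor's leading term divides it; move -133/9 to the remainder.
  remainder 20/9*x_2**2 - 113/9*x_2 - 133/9 ≠ 0; add g_3 = 20/9*x_2**2 - 113/9*x_2 - 133/9 to the basis.

The other S-polynomials (S(f_1,g_3), S(f_2,g_3)) all reduce to 0 modulo the current basis, so we have a Gröbner basis.
Inter-reduce: drop elements whose leading term is divisible by another's, tail-reduce, and make monic.

G = {x_1 + 4/3*x_2 + 7/3, x_2**2 - 113/20*x_2 - 133/20}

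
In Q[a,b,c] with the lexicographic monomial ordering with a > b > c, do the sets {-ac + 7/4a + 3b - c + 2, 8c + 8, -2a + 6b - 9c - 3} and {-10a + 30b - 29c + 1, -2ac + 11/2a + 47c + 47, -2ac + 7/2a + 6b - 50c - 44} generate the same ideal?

Equality of ideals is decidable: compute both reduced Gröbner bases (unique for the ordering) and check whether they agree.
Buchberger on the first generating set:
f_1 = -ac + 7/4a + 3b - c + 2, LT = ac.
f_2 = 8c + 8, LT = c.
f_3 = -2a + 6b - 9c - 3, LT = a.

S(f_1,f_2): lcm = ac. S = -11/4a - 3b + c - 2.
  reduce S modulo (f_1, f_2, f_3):
  remainder -45/4b - 45/4 ≠ 0; add g_4 = -45/4b - 45/4 to the basis.

The other S-polynomials (S(f_1,f_3), S(f_2,f_3), S(f_1,g_4), S(f_2,g_4), S(f_3,g_4)) all reduce to 0 modulo the current basis, so we have a Gröbner basis.
Inter-reduce: drop elements whose leading term is divisible by another's, tail-reduce, and make monic.
Reduced Gröbner basis: {a, b + 1, c + 1}.

Buchberger on the second generating set:
h_1 = -10a + 30b - 29c + 1, LT = a.
h_2 = -2ac + 11/2a + 47c + 47, LT = ac.
h_3 = -2ac + 7/2a + 6b - 50c - 44, LT = ac.

S(h_1,h_2): lcm = ac. S = 11/4a - 3bc + 29/10c^2 + 117/5c + 47/2.
  reduce S modulo (h_1, h_2, h_3):
  remainder -3bc + 33/4b + 29/10c^2 + 617/40c + 951/40 ≠ 0; add k_4 = -3bc + 33/4b + 29/10c^2 + 617/40c + 951/40 to the basis.

S(h_1,h_3): lcm = ac. S = 7/4a - 3bc + 3b + 29/10c^2 - 251/10c - 22.
  reduce S modulo (h_1, h_2, h_3, k_4):
  remainder -228/5c - 228/5 ≠ 0; add k_5 = -228/5c - 228/5 to the basis.

S(h_3,k_4): lcm = abc. S = ab + 29/30ac^2 + 617/120ac + 317/40a - 3b^2 + 25bc + 22b.
  reduce S modulo (h_1, h_2, h_3, k_4, k_5):
  remainder 171b + 171 ≠ 0; add k_6 = 171b + 171 to the basis.

The other S-polynomials (S(h_2,h_3), S(h_1,k_4), S(h_2,k_4), S(h_1,k_5), S(h_2,k_5), S(h_3,k_5), S(k_4,k_5), S(h_1,k_6), S(h_2,k_6), S(h_3,k_6), S(k_4,k_6), S(k_5,k_6)) all reduce to 0 modulo the current basis, so we have a Gröbner basis.
Inter-reduce: drop elements whose leading term is divisible by another's, tail-reduce, and make monic.
Reduced Gröbner basis: {a, b + 1, c + 1}.

These coincide, so the ideals are equal.
The choice of monomial ordering does not affect the verdict — as long as both bases are computed under the same ordering, their equality decides ideal equality.

Yes, the ideals are equal.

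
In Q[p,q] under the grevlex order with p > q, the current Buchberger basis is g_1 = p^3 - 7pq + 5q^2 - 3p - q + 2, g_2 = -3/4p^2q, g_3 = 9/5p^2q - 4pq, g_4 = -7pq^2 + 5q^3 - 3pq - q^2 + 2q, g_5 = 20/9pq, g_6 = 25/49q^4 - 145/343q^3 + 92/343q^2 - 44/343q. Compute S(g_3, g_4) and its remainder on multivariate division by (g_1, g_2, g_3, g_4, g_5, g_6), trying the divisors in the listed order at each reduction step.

S(g_3, g_4) = 5/7pq^3 - 3/7p^2q - 149/63pq^2 + 2/7pq; remainder on division = -100/63q^3 + 20/63q^2 - 40/63q.

lcm(LM(g_3), LM(g_4)) = p^2q^2.
S = (lcm/LT(g_3))·g_3 − (lcm/LT(g_4))·g_4 = 5/7pq^3 - 3/7p^2q - 149/63pq^2 + 2/7pq.
Reduce S modulo (g_1, g_2, g_3, g_4, g_5, g_6) in that order:
  leading term pq^3: subtract (-5/49q)·g_4 from 5/7pq^3 - 3/7p^2q - 149/63pq^2 + 2/7pq → 25/49q^4 - 3/7p^2q - 1178/441pq^2 - 5/49q^3 + 2/7pq + 10/49q^2
  leading term q^4: subtract (1)·g_6 from 25/49q^4 - 3/7p^2q - 1178/441pq^2 - 5/49q^3 + 2/7pq + 10/49q^2 → -3/7p^2q - 1178/441pq^2 + 110/343q^3 + 2/7pq - 22/343q^2 + 44/343q
  leading term p^2q: subtract (4/7)·g_2 from -3/7p^2q - 1178/441pq^2 + 110/343q^3 + 2/7pq - 22/343q^2 + 44/343q → -1178/441pq^2 + 110/343q^3 + 2/7pq - 22/343q^2 + 44/343q
  leading term pq^2: subtract (1178/3087)·g_4 from -1178/441pq^2 + 110/343q^3 + 2/7pq - 22/343q^2 + 44/343q → -100/63q^3 + 1472/1029pq + 20/63q^2 - 40/63q
  leading term q^3: no divisor's leading term divides it; move -100/63q^3 to the remainder.
  leading term pq: subtract (1104/1715)·g_5 from 1472/1029pq + 20/63q^2 - 40/63q → 20/63q^2 - 40/63q
  leading term q^2: no divisor's leading term divides it; move 20/63q^2 to the remainder.
  leading term q: no divisor's leading term divides it; move -40/63q to the remainder.
The remainder -100/63q^3 + 20/63q^2 - 40/63q is nonzero, so it would be added as the next basis element.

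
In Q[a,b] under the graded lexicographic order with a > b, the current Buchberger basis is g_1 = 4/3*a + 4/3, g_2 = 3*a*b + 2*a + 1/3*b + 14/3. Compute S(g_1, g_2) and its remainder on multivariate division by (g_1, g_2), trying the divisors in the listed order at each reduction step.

S(g_1, g_2) = -2/3*a + 8/9*b - 14/9; remainder on division = 8/9*b - 8/9.

lcm(LM(g_1), LM(g_2)) = a*b.
S = (lcm/LT(g_1))·g_1 − (lcm/LT(g_2))·g_2 = -2/3*a + 8/9*b - 14/9.
Reduce S modulo (g_1, g_2) in that order:
  leading term a: subtract (-1/2)·g_1 from -2/3*a + 8/9*b - 14/9 → 8/9*b - 8/9
  leading term b: no divisor's leading term divides it; move 8/9*b to the remainder.
  leading term 1: no divisor's leading term divides it; move -8/9 to the remainder.
The remainder 8/9*b - 8/9 is nonzero, so it would be added as the next basis element.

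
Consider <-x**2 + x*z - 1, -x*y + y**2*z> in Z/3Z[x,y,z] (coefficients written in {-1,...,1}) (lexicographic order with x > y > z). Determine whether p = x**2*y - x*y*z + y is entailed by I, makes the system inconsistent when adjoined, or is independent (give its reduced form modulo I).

First compute the reduced Gröbner basis of I by Buchberger's algorithm.
f_1 = -x**2 + x*z - 1, LT = x**2.
f_2 = -x*y + y**2*z, LT = x*y.

S(f_1,f_2): lcm = x**2*y. S = x*y**2*z - x*y*z + y.
  leading term x*y**2*z: subtract (-y*z)·f_2 from x*y**2*z - x*y*z + y → -x*y*z + y**3*z**2 + y
  leading term x*y*z: subtract (z)·f_2 from -x*y*z + y**3*z**2 + y → y**3*z**2 - y**2*z**2 + y
  leading term y**3*z**2: no divisor's leading term divides it; move y**3*z**2 to the remainder.
  leading term y**2*z**2: no divisor's leading term divides it; move -y**2*z**2 to the remainder.
  leading term y: no divisor's leading term divides it; move y to the remainder.
  remainder y**3*z**2 - y**2*z**2 + y ≠ 0; add h_3 = y**3*z**2 - y**2*z**2 + y to the basis.

The other S-polynomials (S(f_1,h_3), S(f_2,h_3)) all reduce to 0 modulo the current basis, so we have a Gröbner basis.
Inter-reduce: drop elements whose leading term is divisible by another's, tail-reduce, and make monic.
Reduced Gröbner basis: {x**2 - x*z + 1, x*y - y**2*z, y**3*z**2 - y**2*z**2 + y}.
Label its elements g_1 = x**2 - x*z + 1, g_2 = x*y - y**2*z, g_3 = y**3*z**2 - y**2*z**2 + y.

Reduce p = x**2*y - x*y*z + y modulo G:
  leading term x**2*y: subtract (y)·g_1 from x**2*y - x*y*z + y → 0
  normal form = 0.
Since the normal form is 0, p ∈ I.

x**2*y - x*y*z + y lies in I (it reduces to 0).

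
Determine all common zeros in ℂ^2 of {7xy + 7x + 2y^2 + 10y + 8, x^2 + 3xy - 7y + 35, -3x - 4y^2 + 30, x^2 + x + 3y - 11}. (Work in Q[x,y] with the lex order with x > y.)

Compute a lex Gröbner basis by Buchberger's algorithm.
f_1 = 7xy + 7x + 2y^2 + 10y + 8, LT = xy.
f_2 = x^2 + 3xy - 7y + 35, LT = x^2.
f_3 = -3x - 4y^2 + 30, LT = x.
f_4 = x^2 + x + 3y - 11, LT = x^2.

S(f_1,f_2): lcm = x^2y. S = x^2 - 19/7xy^2 + 10/7xy + 8/7x + 7y^2 - 35y.
  leading term x^2: subtract (1)·f_2 from x^2 - 19/7xy^2 + 10/7xy + 8/7x + 7y^2 - 35y → -19/7xy^2 - 11/7xy + 8/7x + 7y^2 - 28y - 35
  leading term xy^2: subtract (-19/49y)·f_1 from -19/7xy^2 - 11/7xy + 8/7x + 7y^2 - 28y - 35 → 8/7xy + 8/7x + 38/49y^3 + 533/49y^2 - 1220/49y - 35
  leading term xy: subtract (8/49)·f_1 from 8/7xy + 8/7x + 38/49y^3 + 533/49y^2 - 1220/49y - 35 → 38/49y^3 + 517/49y^2 - 1300/49y - 1779/49
  leading term y^3: no divisor's leading term divides it; move 38/49y^3 to the remainder.
  leading term y^2: no divisor's leading term divides it; move 517/49y^2 to the remainder.
  leading term y: no divisor's leading term divides it; move -1300/49y to the remainder.
  leading term 1: no divisor's leading term divides it; move -1779/49 to the remainder.
  remainder 38/49y^3 + 517/49y^2 - 1300/49y - 1779/49 ≠ 0; add h_5 = 38/49y^3 + 517/49y^2 - 1300/49y - 1779/49 to the basis.

S(f_1,f_3): lcm = xy. S = x - 4/3y^3 + 2/7y^2 + 80/7y + 8/7.
  leading term x: subtract (-1/3)·f_3 from x - 4/3y^3 + 2/7y^2 + 80/7y + 8/7 → -4/3y^3 - 22/21y^2 + 80/7y + 78/7
  leading term y^3: subtract (-98/57)·h_5 from -4/3y^3 - 22/21y^2 + 80/7y + 78/7 → 6820/399y^2 - 13640/399y - 6820/133
  leading term y^2: no divisor's leading term divides it; move 6820/399y^2 to the remainder.
  leading term y: no divisor's leading term divides it; move -13640/399y to the remainder.
  leading term 1: no divisor's leading term divides it; move -6820/133 to the remainder.
  remainder 6820/399y^2 - 13640/399y - 6820/133 ≠ 0; add h_6 = 6820/399y^2 - 13640/399y - 6820/133 to the basis.

S(f_1,f_4): lcm = x^2y. S = x^2 + 2/7xy^2 + 3/7xy + 8/7x - 3y^2 + 11y.
  leading term x^2: subtract (1)·f_2 from x^2 + 2/7xy^2 + 3/7xy + 8/7x - 3y^2 + 11y → 2/7xy^2 - 18/7xy + 8/7x - 3y^2 + 18y - 35
  leading term xy^2: subtract (2/49y)·f_1 from 2/7xy^2 - 18/7xy + 8/7x - 3y^2 + 18y - 35 → -20/7xy + 8/7x - 4/49y^3 - 167/49y^2 + 866/49y - 35
  leading term xy: subtract (-20/49)·f_1 from -20/7xy + 8/7x - 4/49y^3 - 167/49y^2 + 866/49y - 35 → 4x - 4/49y^3 - 127/49y^2 + 1066/49y - 1555/49
  leading term x: subtract (-4/3)·f_3 from 4x - 4/49y^3 - 127/49y^2 + 1066/49y - 1555/49 → -4/49y^3 - 1165/147y^2 + 1066/49y + 405/49
  leading term y^3: subtract (-2/19)·h_5 from -4/49y^3 - 1165/147y^2 + 1066/49y + 405/49 → -2719/399y^2 + 2522/133y + 591/133
  leading term y^2: subtract (-2719/6820)·h_6 from -2719/399y^2 + 2522/133y + 591/133 → 16/3y - 16
  leading term y: no divisor's leading term divides it; move 16/3y to the remainder.
  leading term 1: no divisor's leading term divides it; move -16 to the remainder.
  remainder 16/3y - 16 ≠ 0; add h_7 = 16/3y - 16 to the basis.

The other S-polynomials (S(f_2,f_3), S(f_2,f_4), S(f_3,f_4), S(f_1,h_5), S(f_2,h_5), S(f_3,h_5), S(f_4,h_5), S(f_1,h_6), S(f_2,h_6), S(f_3,h_6), S(f_4,h_6), S(h_5,h_6), S(f_1,h_7), S(f_2,h_7), S(f_3,h_7), S(f_4,h_7), S(h_5,h_7), S(h_6,h_7)) all reduce to 0 modulo the current basis, so we have a Gröbner basis.
Inter-reduce: drop elements whose leading term is divisible by another's, tail-reduce, and make monic.
Reduced Gröbner basis: {x + 2, y - 3}.

Elimination: the polynomial y - 3 lies in the elimination ideal for y, so y ∈ {3}. For each such y, the remaining basis elements (now univariate) give the rest of the solution.
  y = 3: the earlier basis element becomes x + 2 = 0, giving x = -2 — point (-2, 3).

{(-2, 3)}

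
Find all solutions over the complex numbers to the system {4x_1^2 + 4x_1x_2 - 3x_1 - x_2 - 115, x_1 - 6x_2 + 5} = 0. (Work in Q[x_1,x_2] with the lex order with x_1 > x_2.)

Compute a lex Gröbner basis by Buchberger's algorithm.
f_1 = 4x_1^2 + 4x_1x_2 - 3x_1 - x_2 - 115, LT = x_1^2.
f_2 = x_1 - 6x_2 + 5, LT = x_1.

S(f_1,f_2): lcm = x_1^2. S = 7x_1x_2 - 23/4x_1 - 1/4x_2 - 115/4.
  leading term x_1x_2: subtract (7x_2)·f_2 from 7x_1x_2 - 23/4x_1 - 1/4x_2 - 115/4 → -23/4x_1 + 42x_2^2 - 141/4x_2 - 115/4
  leading term x_1: subtract (-23/4)·f_2 from -23/4x_1 + 42x_2^2 - 141/4x_2 - 115/4 → 42x_2^2 - 279/4x_2
  leading term x_2^2: no divisor's leading term divides it; move 42x_2^2 to the remainder.
  leading term x_2: no divisor's leading term divides it; move -279/4x_2 to the remainder.
  remainder 42x_2^2 - 279/4x_2 ≠ 0; add h_3 = 42x_2^2 - 279/4x_2 to the basis.

The other S-polynomials (S(f_1,h_3), S(f_2,h_3)) all reduce to 0 modulo the current basis, so we have a Gröbner basis.
Inter-reduce: drop elements whose leading term is divisible by another's, tail-reduce, and make monic.
Reduced Gröbner basis: {x_1 - 6x_2 + 5, x_2^2 - 93/56x_2}.

A lex Gröbner basis eliminates variables successively. Here x_2^2 - 93/56x_2 depends only on x_2, with roots {0, 93/56}; lifting each root through the earlier basis elements recovers the full solutions.
  x_2 = 0: the earlier basis element becomes x_1 + 5 = 0, giving x_1 = -5 — point (-5, 0).
  x_2 = 93/56: the earlier basis element becomes x_1 - 139/28 = 0, giving x_1 = 139/28 — point (139/28, 93/56).

{(-5, 0), (139/28, 93/56)}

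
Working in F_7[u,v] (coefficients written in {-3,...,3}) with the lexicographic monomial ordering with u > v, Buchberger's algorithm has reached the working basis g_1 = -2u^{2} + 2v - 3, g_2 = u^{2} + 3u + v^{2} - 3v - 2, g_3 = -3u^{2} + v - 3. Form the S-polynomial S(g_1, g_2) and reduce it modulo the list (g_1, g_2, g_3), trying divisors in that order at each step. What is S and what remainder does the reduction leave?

lcm(LM(g_1), LM(g_2)) = u^{2}.
S = (lcm/LT(g_1))·g_1 − (lcm/LT(g_2))·g_2 = -3u - v^{2} + 2v.
Reduce S modulo (g_1, g_2, g_3) in that order:
  leading term u: no divisor's leading term divides it; move -3u to the remainder.
  leading term v^{2}: no divisor's leading term divides it; move -v^{2} to the remainder.
  leading term v: no divisor's leading term divides it; move 2v to the remainder.
The remainder -3u - v^{2} + 2v is nonzero, so it would be added as the next basis element.

S(g_1, g_2) = -3u - v^{2} + 2v; remainder on division = -3u - v^{2} + 2v.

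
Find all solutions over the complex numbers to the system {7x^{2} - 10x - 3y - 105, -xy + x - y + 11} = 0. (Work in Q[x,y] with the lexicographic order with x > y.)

Compute a lex Gröbner basis by Buchberger's algorithm.
f_1 = 7x^{2} - 10x - 3y - 105, LT = x^{2}.
f_2 = -xy + x - y + 11, LT = xy.

S(f_1,f_2): lcm = x^{2}y. S = x^{2} - \tfrac{17}{7}xy + 11x - \tfrac{3}{7}y^{2} - 15y.
  leading term x^{2}: subtract (\tfrac{1}{7})·f_1 from x^{2} - \tfrac{17}{7}xy + 11x - \tfrac{3}{7}y^{2} - 15y → -\tfrac{17}{7}xy + \tfrac{87}{7}x - \tfrac{3}{7}y^{2} - \tfrac{102}{7}y + 15
  leading term xy: subtract (\tfrac{17}{7})·f_2 from -\tfrac{17}{7}xy + \tfrac{87}{7}x - \tfrac{3}{7}y^{2} - \tfrac{102}{7}y + 15 → 10x - \tfrac{3}{7}y^{2} - \tfrac{85}{7}y - \tfrac{82}{7}
  leading term x: no divisor's leading term divides it; move 10x to the remainder.
  leading term y^{2}: no divisor's leading term divides it; move -\tfrac{3}{7}y^{2} to the remainder.
  leading term y: no divisor's leading term divides it; move -\tfrac{85}{7}y to the remainder.
  leading term 1: no divisor's leading term divides it; move -\tfrac{82}{7} to the remainder.
  remainder 10x - \tfrac{3}{7}y^{2} - \tfrac{85}{7}y - \tfrac{82}{7} ≠ 0; add h_3 = 10x - \tfrac{3}{7}y^{2} - \tfrac{85}{7}y - \tfrac{82}{7} to the basis.

S(f_2,h_3): lcm = xy. S = -x + \tfrac{3}{70}y^{3} + \tfrac{17}{14}y^{2} + \tfrac{76}{35}y - 11.
  leading term x: subtract (-\tfrac{1}{10})·h_3 from -x + \tfrac{3}{70}y^{3} + \tfrac{17}{14}y^{2} + \tfrac{76}{35}y - 11 → \tfrac{3}{70}y^{3} + \tfrac{41}{35}y^{2} + \tfrac{67}{70}y - \tfrac{426}{35}
  leading term y^{3}: no divisor's leading term divides it; move \tfrac{3}{70}y^{3} to the remainder.
  leading term y^{2}: no divisor's leading term divides it; move \tfrac{41}{35}y^{2} to the remainder.
  leading term y: no divisor's leading term divides it; move \tfrac{67}{70}y to the remainder.
  leading term 1: no divisor's leading term divides it; move -\tfrac{426}{35} to the remainder.
  remainder \tfrac{3}{70}y^{3} + \tfrac{41}{35}y^{2} + \tfrac{67}{70}y - \tfrac{426}{35} ≠ 0; add h_4 = \tfrac{3}{70}y^{3} + \tfrac{41}{35}y^{2} + \tfrac{67}{70}y - \tfrac{426}{35} to the basis.

The other S-polynomials (S(f_1,h_3), S(f_1,h_4), S(f_2,h_4), S(h_3,h_4)) all reduce to 0 modulo the current basis, so we have a Gröbner basis.
Inter-reduce: drop elements whose leading term is divisible by another's, tail-reduce, and make monic.
Reduced Gröbner basis: {x - \tfrac{3}{70}y^{2} - \tfrac{17}{14}y - \tfrac{41}{35}, y^{3} + \tfrac{82}{3}y^{2} + \tfrac{67}{3}y - 284}.

A lex Gröbner basis eliminates variables successively. Here y^{3} + \tfrac{82}{3}y^{2} + \tfrac{67}{3}y - 284 depends only on y, with roots {-4, -35/3 + 2*sqrt(466)/3, -2*sqrt(466)/3 - 35/3}; lifting each root through the earlier basis elements recovers the full solutions.
  y = -4: the earlier basis element becomes x + 3 = 0, giving x = -3 — point (-3, -4).
  y = -35/3 + 2*sqrt(466)/3: the earlier basis element becomes x - sqrt(466)/7 - 12/7 = 0, giving x = 12/7 + sqrt(466)/7 — point (12/7 + sqrt(466)/7, -35/3 + 2*sqrt(466)/3).
  y = -2*sqrt(466)/3 - 35/3: the earlier basis element becomes x - 12/7 + sqrt(466)/7 = 0, giving x = 12/7 - sqrt(466)/7 — point (12/7 - sqrt(466)/7, -2*sqrt(466)/3 - 35/3).
Substituting each solution back into the original system confirms all equations vanish.

{(-3, -4), (12/7 + sqrt(466)/7, -35/3 + 2*sqrt(466)/3), (12/7 - sqrt(466)/7, -2*sqrt(466)/3 - 35/3)}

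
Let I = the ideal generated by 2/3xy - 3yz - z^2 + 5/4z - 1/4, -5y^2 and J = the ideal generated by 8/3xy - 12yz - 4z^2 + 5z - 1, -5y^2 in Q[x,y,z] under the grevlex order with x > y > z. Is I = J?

Two ideals are equal iff their reduced Gröbner bases coincide (the reduced basis is unique for a fixed ordering).
Buchberger on the first generating set:
f_1 = 2/3xy - 3yz - z^2 + 5/4z - 1/4, LT = xy.
f_2 = -5y^2, LT = y^2.

S(f_1,f_2): lcm = xy^2. S = -9/2y^2z - 3/2yz^2 + 15/8yz - 3/8y.
  leading term y^2z: subtract (9/10z)·f_2 from -9/2y^2z - 3/2yz^2 + 15/8yz - 3/8y → -3/2yz^2 + 15/8yz - 3/8y
  leading term yz^2: no divisor's leading term divides it; move -3/2yz^2 to the remainder.
  leading term yz: no divisor's leading term divides it; move 15/8yz to the remainder.
  leading term y: no divisor's leading term divides it; move -3/8y to the remainder.
  remainder -3/2yz^2 + 15/8yz - 3/8y ≠ 0; add g_3 = -3/2yz^2 + 15/8yz - 3/8y to the basis.

S(f_1,g_3): lcm = xyz^2. S = -9/2yz^3 - 3/2z^4 + 5/4xyz + 15/8z^3 - 1/4xy - 3/8z^2.
  leading term yz^3: subtract (3z)·g_3 from -9/2yz^3 - 3/2z^4 + 5/4xyz + 15/8z^3 - 1/4xy - 3/8z^2 → -3/2z^4 + 5/4xyz - 45/8yz^2 + 15/8z^3 - 1/4xy + 9/8yz - 3/8z^2
  leading term z^4: no divisor's leading term divides it; move -3/2z^4 to the remainder.
  leading term xyz: subtract (15/8z)·f_1 from 5/4xyz - 45/8yz^2 + 15/8z^3 - 1/4xy + 9/8yz - 3/8z^2 → 15/4z^3 - 1/4xy + 9/8yz - 87/32z^2 + 15/32z
  leading term z^3: no divisor's leading term divides it; move 15/4z^3 to the remainder.
  leading term xy: subtract (-3/8)·f_1 from -1/4xy + 9/8yz - 87/32z^2 + 15/32z → -99/32z^2 + 15/16z - 3/32
  leading term z^2: no divisor's leading term divides it; move -99/32z^2 to the remainder.
  leading term z: no divisor's leading term divides it; move 15/16z to the remainder.
  leading term 1: no divisor's leading term divides it; move -3/32 to the remainder.
  remainder -3/2z^4 + 15/4z^3 - 99/32z^2 + 15/16z - 3/32 ≠ 0; add g_4 = -3/2z^4 + 15/4z^3 - 99/32z^2 + 15/16z - 3/32 to the basis.

The other S-polynomials (S(f_2,g_3), S(f_1,g_4), S(f_2,g_4), S(g_3,g_4)) all reduce to 0 modulo the current basis, so we have a Gröbner basis.
Inter-reduce: drop elements whose leading term is divisible by another's, tail-reduce, and make monic.
Reduced Gröbner basis: {z^4 - 5/2z^3 + 33/16z^2 - 5/8z + 1/16, yz^2 - 5/4yz + 1/4y, xy - 9/2yz - 3/2z^2 + 15/8z - 3/8, y^2}.

Buchberger on the second generating set:
h_1 = 8/3xy - 12yz - 4z^2 + 5z - 1, LT = xy.
h_2 = -5y^2, LT = y^2.

S(h_1,h_2): lcm = xy^2. S = -9/2y^2z - 3/2yz^2 + 15/8yz - 3/8y.
  leading term y^2z: subtract (9/10z)·h_2 from -9/2y^2z - 3/2yz^2 + 15/8yz - 3/8y → -3/2yz^2 + 15/8yz - 3/8y
  leading term yz^2: no divisor's leading term divides it; move -3/2yz^2 to the remainder.
  leading term yz: no divisor's leading term divides it; move 15/8yz to the remainder.
  leading term y: no divisor's leading term divides it; move -3/8y to the remainder.
  remainder -3/2yz^2 + 15/8yz - 3/8y ≠ 0; add k_3 = -3/2yz^2 + 15/8yz - 3/8y to the basis.

S(h_1,k_3): lcm = xyz^2. S = -9/2yz^3 - 3/2z^4 + 5/4xyz + 15/8z^3 - 1/4xy - 3/8z^2.
  leading term yz^3: subtract (3z)·k_3 from -9/2yz^3 - 3/2z^4 + 5/4xyz + 15/8z^3 - 1/4xy - 3/8z^2 → -3/2z^4 + 5/4xyz - 45/8yz^2 + 15/8z^3 - 1/4xy + 9/8yz - 3/8z^2
  leading term z^4: no divisor's leading term divides it; move -3/2z^4 to the remainder.
  leading term xyz: subtract (15/32z)·h_1 from 5/4xyz - 45/8yz^2 + 15/8z^3 - 1/4xy + 9/8yz - 3/8z^2 → 15/4z^3 - 1/4xy + 9/8yz - 87/32z^2 + 15/32z
  leading term z^3: no divisor's leading term divides it; move 15/4z^3 to the remainder.
  leading term xy: subtract (-3/32)·h_1 from -1/4xy + 9/8yz - 87/32z^2 + 15/32z → -99/32z^2 + 15/16z - 3/32
  leading term z^2: no divisor's leading term divides it; move -99/32z^2 to the remainder.
  leading term z: no divisor's leading term divides it; move 15/16z to the remainder.
  leading term 1: no divisor's leading term divides it; move -3/32 to the remainder.
  remainder -3/2z^4 + 15/4z^3 - 99/32z^2 + 15/16z - 3/32 ≠ 0; add k_4 = -3/2z^4 + 15/4z^3 - 99/32z^2 + 15/16z - 3/32 to the basis.

The other S-polynomials (S(h_2,k_3), S(h_1,k_4), S(h_2,k_4), S(k_3,k_4)) all reduce to 0 modulo the current basis, so we have a Gröbner basis.
Inter-reduce: drop elements whose leading term is divisible by another's, tail-reduce, and make monic.
Reduced Gröbner basis: {z^4 - 5/2z^3 + 33/16z^2 - 5/8z + 1/16, yz^2 - 5/4yz + 1/4y, xy - 9/2yz - 3/2z^2 + 15/8z - 3/8, y^2}.

Same reduced basis, so the two generating sets span the same ideal.

Yes, the ideals are equal.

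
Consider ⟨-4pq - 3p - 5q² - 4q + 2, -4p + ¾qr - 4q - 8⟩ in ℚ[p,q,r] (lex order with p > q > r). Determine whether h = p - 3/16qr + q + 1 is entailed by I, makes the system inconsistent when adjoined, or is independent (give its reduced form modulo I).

First compute the reduced Gröbner basis of I by Buchberger's algorithm.
f_1 = -4pq - 3p - 5q² - 4q + 2, LT = pq.
f_2 = -4p + ¾qr - 4q - 8, LT = p.

S(f_1,f_2): lcm = pq. S = ¾p + 3/16q²r + ¼q² - q - ½.
  leading term p: subtract (-3/16)·f_2 from ¾p + 3/16q²r + ¼q² - q - ½ → 3/16q²r + ¼q² + 9/64qr - 7/4q - 2
  leading term q²r: no divisor's leading term divides it; move 3/16q²r to the remainder.
  leading term q²: no divisor's leading term divides it; move ¼q² to the remainder.
  leading term qr: no divisor's leading term divides it; move 9/64qr to the remainder.
  leading term q: no divisor's leading term divides it; move -7/4q to the remainder.
  leading term 1: no divisor's leading term divides it; move -2 to the remainder.
  remainder 3/16q²r + ¼q² + 9/64qr - 7/4q - 2 ≠ 0; add k_3 = 3/16q²r + ¼q² + 9/64qr - 7/4q - 2 to the basis.

The other S-polynomials (S(f_1,k_3), S(f_2,k_3)) all reduce to 0 modulo the current basis, so we have a Gröbner basis.
Inter-reduce: drop elements whose leading term is divisible by another's, tail-reduce, and make monic.
Reduced Gröbner basis: {p - 3/16qr + q + 2, q²r + 4/3q² + ¾qr - 28/3q - 32/3}.
Label its elements g_1 = p - 3/16qr + q + 2, g_2 = q²r + 4/3q² + ¾qr - 28/3q - 32/3.

Reduce h = p - 3/16qr + q + 1 modulo G:
  leading term p: subtract (1)·g_1 from p - 3/16qr + q + 1 → -1
  leading term 1: no divisor's leading term divides it; move -1 to the remainder.
  normal form = -1.
The normal form is nonzero, so h ∉ I. Since h minus its normal form lies in I, I + (h) = I + (n) where n = -1; decide whether this ideal is the whole ring.
Here n = -1 is a nonzero constant, hence a unit: 1 ∈ I + (h), the Gröbner basis of I + (h) is {1}, and the enlarged system has no common solution — adjoining h is inconsistent.

Adjoining p - 3/16qr + q + 1 makes the ideal the whole ring: the system is inconsistent.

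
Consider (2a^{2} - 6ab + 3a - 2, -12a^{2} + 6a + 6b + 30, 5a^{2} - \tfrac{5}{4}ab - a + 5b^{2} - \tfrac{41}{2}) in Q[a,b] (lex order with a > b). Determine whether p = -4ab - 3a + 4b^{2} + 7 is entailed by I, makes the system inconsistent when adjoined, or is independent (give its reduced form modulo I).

Adjoining -4ab - 3a + 4b^{2} + 7 makes the ideal the whole ring: the system is inconsistent.

First compute the reduced Gröbner basis of I by Buchberger's algorithm.
f_1 = 2a^{2} - 6ab + 3a - 2, LT = a^{2}.
f_2 = -12a^{2} + 6a + 6b + 30, LT = a^{2}.
f_3 = 5a^{2} - \tfrac{5}{4}ab - a + 5b^{2} - \tfrac{41}{2}, LT = a^{2}.

S(f_1,f_2): lcm = a^{2}. S = -3ab + 2a + \tfrac{1}{2}b + \tfrac{3}{2}.
  reduce S modulo (f_1, f_2, f_3):
  remainder -3ab + 2a + \tfrac{1}{2}b + \tfrac{3}{2} ≠ 0; add h_4 = -3ab + 2a + \tfrac{1}{2}b + \tfrac{3}{2} to the basis.

S(f_1,f_3): lcm = a^{2}. S = -\tfrac{11}{4}ab + \tfrac{17}{10}a - b^{2} + \tfrac{31}{10}.
  reduce S modulo (f_1, f_2, f_3, h_4):
  remainder -\tfrac{2}{15}a - b^{2} - \tfrac{11}{24}b + \tfrac{69}{40} ≠ 0; add h_5 = -\tfrac{2}{15}a - b^{2} - \tfrac{11}{24}b + \tfrac{69}{40} to the basis.

S(f_1,h_4): lcm = a^{2}b. S = \tfrac{2}{3}a^{2} - 3ab^{2} + \tfrac{5}{3}ab + \tfrac{1}{2}a - b.
  reduce S modulo (f_1, f_2, f_3, h_4, h_5):
  remainder -\tfrac{61}{12}b^{2} - \tfrac{415}{96}b + \tfrac{301}{32} ≠ 0; add h_6 = -\tfrac{61}{12}b^{2} - \tfrac{415}{96}b + \tfrac{301}{32} to the basis.

S(f_3,h_4): lcm = a^{2}b. S = \tfrac{2}{3}a^{2} - \tfrac{1}{4}ab^{2} - \tfrac{1}{30}ab + \tfrac{1}{2}a + b^{3} - \tfrac{41}{10}b.
  reduce S modulo (f_1, f_2, f_3, h_4, h_5, h_6):
  remainder \tfrac{1326061}{1786080}b - \tfrac{1326061}{1786080} ≠ 0; add h_7 = \tfrac{1326061}{1786080}b - \tfrac{1326061}{1786080} to the basis.

The other S-polynomials (S(f_2,f_3), S(f_2,h_4), S(f_1,h_5), S(f_2,h_5), S(f_3,h_5), S(h_4,h_5), S(f_1,h_6), S(f_2,h_6), S(f_3,h_6), S(h_4,h_6), S(h_5,h_6), S(f_1,h_7), S(f_2,h_7), S(f_3,h_7), S(h_4,h_7), S(h_5,h_7), S(h_6,h_7)) all reduce to 0 modulo the current basis, so we have a Gröbner basis.
Inter-reduce: drop elements whose leading term is divisible by another's, tail-reduce, and make monic.
Reduced Gröbner basis: {a - 2, b - 1}.
Label its elements g_1 = a - 2, g_2 = b - 1.

Reduce p = -4ab - 3a + 4b^{2} + 7 modulo G:
  leading term ab: subtract (-4b)·g_1 from -4ab - 3a + 4b^{2} + 7 → -3a + 4b^{2} - 8b + 7
  leading term a: subtract (-3)·g_1 from -3a + 4b^{2} - 8b + 7 → 4b^{2} - 8b + 1
  leading term b^{2}: subtract (4b)·g_2 from 4b^{2} - 8b + 1 → -4b + 1
  leading term b: subtract (-4)·g_2 from -4b + 1 → -3
  leading term 1: no divisor's leading term divides it; move -3 to the remainder.
  normal form = -3.
The normal form is nonzero, so p ∉ I. Since p minus its normal form lies in I, I + (p) = I + (r) where r = -3; decide whether this ideal is the whole ring.
Here r = -3 is a nonzero constant, hence a unit: 1 ∈ I + (p), the Gröbner basis of I + (p) is {1}, and the enlarged system has no common solution — adjoining p is inconsistent.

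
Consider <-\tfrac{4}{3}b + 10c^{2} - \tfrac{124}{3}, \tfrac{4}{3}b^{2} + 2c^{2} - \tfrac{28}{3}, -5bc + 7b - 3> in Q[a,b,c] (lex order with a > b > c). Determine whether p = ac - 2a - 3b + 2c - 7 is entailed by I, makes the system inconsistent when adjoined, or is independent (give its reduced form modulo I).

First compute the reduced Gröbner basis of I by Buchberger's algorithm.
f_1 = -\tfrac{4}{3}b + 10c^{2} - \tfrac{124}{3}, LT = b.
f_2 = \tfrac{4}{3}b^{2} + 2c^{2} - \tfrac{28}{3}, LT = b^{2}.
f_3 = -5bc + 7b - 3, LT = bc.

S(f_1,f_2): lcm = b^{2}. S = -\tfrac{15}{2}bc^{2} + 31b - \tfrac{3}{2}c^{2} + 7.
  leading term bc^{2}: subtract (\tfrac{45}{8}c^{2})·f_1 from -\tfrac{15}{2}bc^{2} + 31b - \tfrac{3}{2}c^{2} + 7 → 31b - \tfrac{225}{4}c^{4} + 231c^{2} + 7
  leading term b: subtract (-\tfrac{93}{4})·f_1 from 31b - \tfrac{225}{4}c^{4} + 231c^{2} + 7 → -\tfrac{225}{4}c^{4} + \tfrac{927}{2}c^{2} - 954
  leading term c^{4}: no divisor's leading term divides it; move -\tfrac{225}{4}c^{4} to the remainder.
  leading term c^{2}: no divisor's leading term divides it; move \tfrac{927}{2}c^{2} to the remainder.
  leading term 1: no divisor's leading term divides it; move -954 to the remainder.
  remainder -\tfrac{225}{4}c^{4} + \tfrac{927}{2}c^{2} - 954 ≠ 0; add h_4 = -\tfrac{225}{4}c^{4} + \tfrac{927}{2}c^{2} - 954 to the basis.

S(f_1,f_3): lcm = bc. S = \tfrac{7}{5}b - \tfrac{15}{2}c^{3} + 31c - \tfrac{3}{5}.
  leading term b: subtract (-\tfrac{21}{20})·f_1 from \tfrac{7}{5}b - \tfrac{15}{2}c^{3} + 31c - \tfrac{3}{5} → -\tfrac{15}{2}c^{3} + \tfrac{21}{2}c^{2} + 31c - 44
  leading term c^{3}: no divisor's leading term divides it; move -\tfrac{15}{2}c^{3} to the remainder.
  leading term c^{2}: no divisor's leading term divides it; move \tfrac{21}{2}c^{2} to the remainder.
  leading term c: no divisor's leading term divides it; move 31c to the remainder.
  leading term 1: no divisor's leading term divides it; move -44 to the remainder.
  remainder -\tfrac{15}{2}c^{3} + \tfrac{21}{2}c^{2} + 31c - 44 ≠ 0; add h_5 = -\tfrac{15}{2}c^{3} + \tfrac{21}{2}c^{2} + 31c - 44 to the basis.

S(f_2,f_3): lcm = b^{2}c. S = \tfrac{7}{5}b^{2} - \tfrac{3}{5}b + \tfrac{3}{2}c^{3} - 7c.
  leading term b^{2}: subtract (-\tfrac{21}{20}b)·f_1 from \tfrac{7}{5}b^{2} - \tfrac{3}{5}b + \tfrac{3}{2}c^{3} - 7c → \tfrac{21}{2}bc^{2} - 44b + \tfrac{3}{2}c^{3} - 7c
  leading term bc^{2}: subtract (-\tfrac{63}{8}c^{2})·f_1 from \tfrac{21}{2}bc^{2} - 44b + \tfrac{3}{2}c^{3} - 7c → -44b + \tfrac{315}{4}c^{4} + \tfrac{3}{2}c^{3} - \tfrac{651}{2}c^{2} - 7c
  leading term b: subtract (33)·f_1 from -44b + \tfrac{315}{4}c^{4} + \tfrac{3}{2}c^{3} - \tfrac{651}{2}c^{2} - 7c → \tfrac{315}{4}c^{4} + \tfrac{3}{2}c^{3} - \tfrac{1311}{2}c^{2} - 7c + 1364
  leading term c^{4}: subtract (-\tfrac{7}{5})·h_4 from \tfrac{315}{4}c^{4} + \tfrac{3}{2}c^{3} - \tfrac{1311}{2}c^{2} - 7c + 1364 → \tfrac{3}{2}c^{3} - \tfrac{33}{5}c^{2} - 7c + \tfrac{142}{5}
  leading term c^{3}: subtract (-\tfrac{1}{5})·h_5 from \tfrac{3}{2}c^{3} - \tfrac{33}{5}c^{2} - 7c + \tfrac{142}{5} → -\tfrac{9}{2}c^{2} - \tfrac{4}{5}c + \tfrac{98}{5}
  leading term c^{2}: no divisor's leading term divides it; move -\tfrac{9}{2}c^{2} to the remainder.
  leading term c: no divisor's leading term divides it; move -\tfrac{4}{5}c to the remainder.
  leading term 1: no divisor's leading term divides it; move \tfrac{98}{5} to the remainder.
  remainder -\tfrac{9}{2}c^{2} - \tfrac{4}{5}c + \tfrac{98}{5} ≠ 0; add h_6 = -\tfrac{9}{2}c^{2} - \tfrac{4}{5}c + \tfrac{98}{5} to the basis.

S(f_3,h_4): lcm = bc^{4}. S = -\tfrac{7}{5}bc^{3} + \tfrac{206}{25}bc^{2} - \tfrac{424}{25}b + \tfrac{3}{5}c^{3}.
  leading term bc^{3}: subtract (\tfrac{21}{20}c^{3})·f_1 from -\tfrac{7}{5}bc^{3} + \tfrac{206}{25}bc^{2} - \tfrac{424}{25}b + \tfrac{3}{5}c^{3} → \tfrac{206}{25}bc^{2} - \tfrac{424}{25}b - \tfrac{21}{2}c^{5} + 44c^{3}
  leading term bc^{2}: subtract (-\tfrac{309}{50}c^{2})·f_1 from \tfrac{206}{25}bc^{2} - \tfrac{424}{25}b - \tfrac{21}{2}c^{5} + 44c^{3} → -\tfrac{424}{25}b - \tfrac{21}{2}c^{5} + \tfrac{309}{5}c^{4} + 44c^{3} - \tfrac{6386}{25}c^{2}
  leading term b: subtract (\tfrac{318}{25})·f_1 from -\tfrac{424}{25}b - \tfrac{21}{2}c^{5} + \tfrac{309}{5}c^{4} + 44c^{3} - \tfrac{6386}{25}c^{2} → -\tfrac{21}{2}c^{5} + \tfrac{309}{5}c^{4} + 44c^{3} - \tfrac{9566}{25}c^{2} + \tfrac{13144}{25}
  leading term c^{5}: subtract (\tfrac{14}{75}c)·h_4 from -\tfrac{21}{2}c^{5} + \tfrac{309}{5}c^{4} + 44c^{3} - \tfrac{9566}{25}c^{2} + \tfrac{13144}{25} → \tfrac{309}{5}c^{4} - \tfrac{1063}{25}c^{3} - \tfrac{9566}{25}c^{2} + \tfrac{4452}{25}c + \tfrac{13144}{25}
  leading term c^{4}: subtract (-\tfrac{412}{375})·h_4 from \tfrac{309}{5}c^{4} - \tfrac{1063}{25}c^{3} - \tfrac{9566}{25}c^{2} + \tfrac{4452}{25}c + \tfrac{13144}{25} → -\tfrac{1063}{25}c^{3} + \tfrac{15824}{125}c^{2} + \tfrac{4452}{25}c - \tfrac{65296}{125}
  leading term c^{3}: subtract (\tfrac{2126}{375})·h_5 from -\tfrac{1063}{25}c^{3} + \tfrac{15824}{125}c^{2} + \tfrac{4452}{25}c - \tfrac{65296}{125} → \tfrac{8383}{125}c^{2} + \tfrac{874}{375}c - \tfrac{102344}{375}
  leading term c^{2}: subtract (-\tfrac{16766}{1125})·h_6 from \tfrac{8383}{125}c^{2} + \tfrac{874}{375}c - \tfrac{102344}{375} → -\tfrac{53954}{5625}c + \tfrac{107908}{5625}
  leading term c: no divisor's leading term divides it; move -\tfrac{53954}{5625}c to the remainder.
  leading term 1: no divisor's leading term divides it; move \tfrac{107908}{5625} to the remainder.
  remainder -\tfrac{53954}{5625}c + \tfrac{107908}{5625} ≠ 0; add h_7 = -\tfrac{53954}{5625}c + \tfrac{107908}{5625} to the basis.

The other S-polynomials (S(f_1,h_4), S(f_2,h_4), S(f_1,h_5), S(f_2,h_5), S(f_3,h_5), S(h_4,h_5), S(f_1,h_6), S(f_2,h_6), S(f_3,h_6), S(h_4,h_6), S(h_5,h_6), S(f_1,h_7), S(f_2,h_7), S(f_3,h_7), S(h_4,h_7), S(h_5,h_7), S(h_6,h_7)) all reduce to 0 modulo the current basis, so we have a Gröbner basis.
Inter-reduce: drop elements whose leading term is divisible by another's, tail-reduce, and make monic.
Reduced Gröbner basis: {b + 1, c - 2}.
Label its elements g_1 = b + 1, g_2 = c - 2.

Reduce p = ac - 2a - 3b + 2c - 7 modulo G:
  leading term ac: subtract (a)·g_2 from ac - 2a - 3b + 2c - 7 → -3b + 2c - 7
  leading term b: subtract (-3)·g_1 from -3b + 2c - 7 → 2c - 4
  leading term c: subtract (2)·g_2 from 2c - 4 → 0
  normal form = 0.
Since the normal form is 0, p ∈ I.

ac - 2a - 3b + 2c - 7 lies in I (it reduces to 0).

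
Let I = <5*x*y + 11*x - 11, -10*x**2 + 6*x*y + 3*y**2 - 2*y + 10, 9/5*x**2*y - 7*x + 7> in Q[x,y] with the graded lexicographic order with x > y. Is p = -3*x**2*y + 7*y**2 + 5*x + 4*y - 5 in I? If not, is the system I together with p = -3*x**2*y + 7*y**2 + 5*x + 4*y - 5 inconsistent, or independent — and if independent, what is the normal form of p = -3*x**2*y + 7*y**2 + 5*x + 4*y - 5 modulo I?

-3*x**2*y + 7*y**2 + 5*x + 4*y - 5 lies in I (it reduces to 0).

First compute the reduced Gröbner basis of I by Buchberger's algorithm.
f_1 = 5*x*y + 11*x - 11, LT = x*y.
f_2 = -10*x**2 + 6*x*y + 3*y**2 - 2*y + 10, LT = x**2.
f_3 = 9/5*x**2*y - 7*x + 7, LT = x**2*y.

S(f_1,f_2): lcm = x**2*y. S = 3/5*x*y**2 + 3/10*y**3 + 11/5*x**2 - 1/5*y**2 - 11/5*x + y.
  reduce S modulo (f_1, f_2, f_3):
  remainder 3/10*y**3 + 23/50*y**2 - 11/5*x + 47/25*y + 11/5 ≠ 0; add h_4 = 3/10*y**3 + 23/50*y**2 - 11/5*x + 47/25*y + 11/5 to the basis.

S(f_1,f_3): lcm = x**2*y. S = 11/5*x**2 + 76/45*x - 35/9.
  reduce S modulo (f_1, f_2, f_3, h_4):
  remainder 33/50*y**2 - 1367/1125*x - 11/25*y + 1367/1125 ≠ 0; add h_5 = 33/50*y**2 - 1367/1125*x - 11/25*y + 1367/1125 to the basis.

S(f_3,h_4): lcm = x**2*y**3. S = -23/15*x**2*y**2 + 22/3*x**3 - 94/15*x**2*y - 35/9*x*y**2 - 22/3*x**2 + 35/9*y**2.
  reduce S modulo (f_1, f_2, f_3, h_4, h_5):
  remainder 9507776/334125*x - 758/675*y - 9507776/334125 ≠ 0; add h_6 = 9507776/334125*x - 758/675*y - 9507776/334125 to the basis.

S(f_1,h_5): lcm = x*y**2. S = 2734/1485*x**2 + 43/15*x*y - 2734/1485*x - 11/5*y.
  reduce S modulo (f_1, f_2, f_3, h_4, h_5, h_6):
  remainder -18194610713/7059523680*y ≠ 0; add h_7 = -18194610713/7059523680*y to the basis.

The other S-polynomials (S(f_2,f_3), S(f_1,h_4), S(f_2,h_4), S(f_2,h_5), S(f_3,h_5), S(h_4,h_5), S(f_1,h_6), S(f_2,h_6), S(f_3,h_6), S(h_4,h_6), S(h_5,h_6), S(f_1,h_7), S(f_2,h_7), S(f_3,h_7), S(h_4,h_7), S(h_5,h_7), S(h_6,h_7)) all reduce to 0 modulo the current basis, so we have a Gröbner basis.
Inter-reduce: drop elements whose leading term is divisible by another's, tail-reduce, and make monic.
Reduced Gröbner basis: {x - 1, y}.
Label its elements g_1 = x - 1, g_2 = y.

Reduce p = -3*x**2*y + 7*y**2 + 5*x + 4*y - 5 modulo G:
  leading term x**2*y: subtract (-3*x*y)·g_1 from -3*x**2*y + 7*y**2 + 5*x + 4*y - 5 → -3*x*y + 7*y**2 + 5*x + 4*y - 5
  leading term x*y: subtract (-3*y)·g_1 from -3*x*y + 7*y**2 + 5*x + 4*y - 5 → 7*y**2 + 5*x + y - 5
  leading term y**2: subtract (7*y)·g_2 from 7*y**2 + 5*x + y - 5 → 5*x + y - 5
  leading term x: subtract (5)·g_1 from 5*x + y - 5 → y
  leading term y: subtract (1)·g_2 from y → 0
  normal form = 0.
Since the normal form is 0, p ∈ I.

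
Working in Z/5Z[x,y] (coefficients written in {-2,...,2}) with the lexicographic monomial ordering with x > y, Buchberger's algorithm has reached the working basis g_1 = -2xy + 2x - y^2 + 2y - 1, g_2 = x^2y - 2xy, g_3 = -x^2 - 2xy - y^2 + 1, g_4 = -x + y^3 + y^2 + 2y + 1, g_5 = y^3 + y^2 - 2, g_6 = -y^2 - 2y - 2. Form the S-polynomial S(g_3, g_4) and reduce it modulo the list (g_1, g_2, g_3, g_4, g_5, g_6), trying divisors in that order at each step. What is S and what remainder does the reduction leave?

lcm(LM(g_3), LM(g_4)) = x^2.
S = (lcm/LT(g_3))·g_3 − (lcm/LT(g_4))·g_4 = xy^3 + xy^2 - xy + x + y^2 - 1.
Reduce S modulo (g_1, g_2, g_3, g_4, g_5, g_6) in that order:
  leading term xy^3: subtract (2y^2)·g_1 from xy^3 + xy^2 - xy + x + y^2 - 1 → 2xy^2 - xy + x + 2y^4 + y^3 - 2y^2 - 1
  leading term xy^2: subtract (-y)·g_1 from 2xy^2 - xy + x + 2y^4 + y^3 - 2y^2 - 1 → xy + x + 2y^4 - y - 1
  leading term xy: subtract (2)·g_1 from xy + x + 2y^4 - y - 1 → 2x + 2y^4 + 2y^2 + 1
  leading term x: subtract (-2)·g_4 from 2x + 2y^4 + 2y^2 + 1 → 2y^4 + 2y^3 - y^2 - y - 2
  leading term y^4: subtract (2y)·g_5 from 2y^4 + 2y^3 - y^2 - y - 2 → -y^2 - 2y - 2
  leading term y^2: subtract (1)·g_6 from -y^2 - 2y - 2 → 0
The remainder is 0, so this S-polynomial contributes no new basis element.
This is the inner loop of Buchberger's algorithm — each nonzero remainder becomes a new basis element.

S(g_3, g_4) = xy^3 + xy^2 - xy + x + y^2 - 1; remainder on division = 0.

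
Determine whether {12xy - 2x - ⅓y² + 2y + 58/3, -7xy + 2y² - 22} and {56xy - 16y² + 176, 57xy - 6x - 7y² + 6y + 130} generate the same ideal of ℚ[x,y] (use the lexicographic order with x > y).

No, the ideals differ.

For a fixed monomial order, each ideal has a unique reduced Gröbner basis; comparing bases decides equality.
Buchberger on the first generating set:
f_1 = 12xy - 2x - ⅓y² + 2y + 58/3, LT = xy.
f_2 = -7xy + 2y² - 22, LT = xy.

S(f_1,f_2): lcm = xy. S = -⅙x + 65/252y² + ⅙y - 193/126.
  leading term x: no divisor's leading term divides it; move -⅙x to the remainder.
  leading term y²: no divisor's leading term divides it; move 65/252y² to the remainder.
  leading term y: no divisor's leading term divides it; move ⅙y to the remainder.
  leading term 1: no divisor's leading term divides it; move -193/126 to the remainder.
  remainder -⅙x + 65/252y² + ⅙y - 193/126 ≠ 0; add g_3 = -⅙x + 65/252y² + ⅙y - 193/126 to the basis.

S(f_1,g_3): lcm = xy. S = -⅙x + 65/42y³ + 35/36y² - 379/42y + 29/18.
  leading term x: subtract (1)·g_3 from -⅙x + 65/42y³ + 35/36y² - 379/42y + 29/18 → 65/42y³ + 5/7y² - 193/21y + 22/7
  leading term y³: no divisor's leading term divides it; move 65/42y³ to the remainder.
  leading term y²: no divisor's leading term divides it; move 5/7y² to the remainder.
  leading term y: no divisor's leading term divides it; move -193/21y to the remainder.
  leading term 1: no divisor's leading term divides it; move 22/7 to the remainder.
  remainder 65/42y³ + 5/7y² - 193/21y + 22/7 ≠ 0; add g_4 = 65/42y³ + 5/7y² - 193/21y + 22/7 to the basis.

The other S-polynomials (S(f_2,g_3), S(f_1,g_4), S(f_2,g_4), S(g_3,g_4)) all reduce to 0 modulo the current basis, so we have a Gröbner basis.
Inter-reduce: drop elements whose leading term is divisible by another's, tail-reduce, and make monic.
Reduced Gröbner basis: {x - 65/42y² - y + 193/21, y³ + 6/13y² - 386/65y + 132/65}.

Buchberger on the second generating set:
h_1 = 56xy - 16y² + 176, LT = xy.
h_2 = 57xy - 6x - 7y² + 6y + 130, LT = xy.

S(h_1,h_2): lcm = xy. S = 2/19x - 65/399y² - 2/19y + 344/399.
  leading term x: no divisor's leading term divides it; move 2/19x to the remainder.
  leading term y²: no divisor's leading term divides it; move -65/399y² to the remainder.
  leading term y: no divisor's leading term divides it; move -2/19y to the remainder.
  leading term 1: no divisor's leading term divides it; move 344/399 to the remainder.
  remainder 2/19x - 65/399y² - 2/19y + 344/399 ≠ 0; add k_3 = 2/19x - 65/399y² - 2/19y + 344/399 to the basis.

S(h_1,k_3): lcm = xy. S = 65/42y³ + 5/7y² - 172/21y + 22/7.
  leading term y³: no divisor's leading term divides it; move 65/42y³ to the remainder.
  leading term y²: no divisor's leading term divides it; move 5/7y² to the remainder.
  leading term y: no divisor's leading term divides it; move -172/21y to the remainder.
  leading term 1: no divisor's leading term divides it; move 22/7 to the remainder.
  remainder 65/42y³ + 5/7y² - 172/21y + 22/7 ≠ 0; add k_4 = 65/42y³ + 5/7y² - 172/21y + 22/7 to the basis.

The other S-polynomials (S(h_2,k_3), S(h_1,k_4), S(h_2,k_4), S(k_3,k_4)) all reduce to 0 modulo the current basis, so we have a Gröbner basis.
Inter-reduce: drop elements whose leading term is divisible by another's, tail-reduce, and make monic.
Reduced Gröbner basis: {x - 65/42y² - y + 172/21, y³ + 6/13y² - 344/65y + 132/65}.

Since the reduced bases disagree, the two ideals are not the same.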